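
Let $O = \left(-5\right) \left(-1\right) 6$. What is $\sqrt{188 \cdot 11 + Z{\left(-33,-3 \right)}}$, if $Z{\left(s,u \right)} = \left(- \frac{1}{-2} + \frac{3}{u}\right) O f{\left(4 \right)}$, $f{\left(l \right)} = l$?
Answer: $2 \sqrt{502} \approx 44.811$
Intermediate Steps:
$O = 30$ ($O = 5 \cdot 6 = 30$)
$Z{\left(s,u \right)} = 60 + \frac{360}{u}$ ($Z{\left(s,u \right)} = \left(- \frac{1}{-2} + \frac{3}{u}\right) 30 \cdot 4 = \left(\left(-1\right) \left(- \frac{1}{2}\right) + \frac{3}{u}\right) 30 \cdot 4 = \left(\frac{1}{2} + \frac{3}{u}\right) 30 \cdot 4 = \left(15 + \frac{90}{u}\right) 4 = 60 + \frac{360}{u}$)
$\sqrt{188 \cdot 11 + Z{\left(-33,-3 \right)}} = \sqrt{188 \cdot 11 + \left(60 + \frac{360}{-3}\right)} = \sqrt{2068 + \left(60 + 360 \left(- \frac{1}{3}\right)\right)} = \sqrt{2068 + \left(60 - 120\right)} = \sqrt{2068 - 60} = \sqrt{2008} = 2 \sqrt{502}$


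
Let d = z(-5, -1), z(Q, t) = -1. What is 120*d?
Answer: -120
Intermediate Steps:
d = -1
120*d = 120*(-1) = -120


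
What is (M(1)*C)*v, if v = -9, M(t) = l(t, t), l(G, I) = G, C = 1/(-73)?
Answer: 9/73 ≈ 0.12329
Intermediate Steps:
C = -1/73 ≈ -0.013699
M(t) = t
(M(1)*C)*v = (1*(-1/73))*(-9) = -1/73*(-9) = 9/73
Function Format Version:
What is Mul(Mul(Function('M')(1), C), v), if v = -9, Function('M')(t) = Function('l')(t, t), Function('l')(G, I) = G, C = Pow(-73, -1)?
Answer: Rational(9, 73) ≈ 0.12329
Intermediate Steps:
C = Rational(-1, 73) ≈ -0.013699
Function('M')(t) = t
Mul(Mul(Function('M')(1), C), v) = Mul(Mul(1, Rational(-1, 73)), -9) = Mul(Rational(-1, 73), -9) = Rational(9, 73)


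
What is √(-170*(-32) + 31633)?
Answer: √37073 ≈ 192.54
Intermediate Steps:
√(-170*(-32) + 31633) = √(5440 + 31633) = √37073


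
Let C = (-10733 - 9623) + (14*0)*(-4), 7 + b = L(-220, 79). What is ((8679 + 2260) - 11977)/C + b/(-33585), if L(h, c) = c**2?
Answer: -15339679/113942710 ≈ -0.13463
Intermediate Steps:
b = 6234 (b = -7 + 79**2 = -7 + 6241 = 6234)
C = -20356 (C = -20356 + 0*(-4) = -20356 + 0 = -20356)
((8679 + 2260) - 11977)/C + b/(-33585) = ((8679 + 2260) - 11977)/(-20356) + 6234/(-33585) = (10939 - 11977)*(-1/20356) + 6234*(-1/33585) = -1038*(-1/20356) - 2078/11195 = 519/10178 - 2078/11195 = -15339679/113942710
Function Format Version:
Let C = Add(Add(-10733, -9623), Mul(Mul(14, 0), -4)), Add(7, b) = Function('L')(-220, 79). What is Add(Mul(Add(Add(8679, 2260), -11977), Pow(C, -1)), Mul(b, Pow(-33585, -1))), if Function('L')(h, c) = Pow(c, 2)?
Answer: Rational(-15339679, 113942710) ≈ -0.13463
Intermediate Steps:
b = 6234 (b = Add(-7, Pow(79, 2)) = Add(-7, 6241) = 6234)
C = -20356 (C = Add(-20356, Mul(0, -4)) = Add(-20356, 0) = -20356)
Add(Mul(Add(Add(8679, 2260), -11977), Pow(C, -1)), Mul(b, Pow(-33585, -1))) = Add(Mul(Add(Add(8679, 2260), -11977), Pow(-20356, -1)), Mul(6234, Pow(-33585, -1))) = Add(Mul(Add(10939, -11977), Rational(-1, 20356)), Mul(6234, Rational(-1, 33585))) = Add(Mul(-1038, Rational(-1, 20356)), Rational(-2078, 11195)) = Add(Rational(519, 10178), Rational(-2078, 11195)) = Rational(-15339679, 113942710)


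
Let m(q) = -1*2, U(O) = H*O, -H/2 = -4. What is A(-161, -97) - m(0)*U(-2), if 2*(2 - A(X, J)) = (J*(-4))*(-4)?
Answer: 746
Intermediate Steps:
H = 8 (H = -2*(-4) = 8)
U(O) = 8*O
A(X, J) = 2 - 8*J (A(X, J) = 2 - J*(-4)*(-4)/2 = 2 - (-4*J)*(-4)/2 = 2 - 8*J)
m(q) = -2
A(-161, -97) - m(0)*U(-2) = (2 - 8*(-97)) - (-2)*8*(-2) = (2 + 776) - (-2)*(-16) = 778 - 1*32 = 778 - 32 = 746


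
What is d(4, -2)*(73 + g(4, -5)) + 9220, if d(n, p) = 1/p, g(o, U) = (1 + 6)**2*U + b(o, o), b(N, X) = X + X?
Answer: 9302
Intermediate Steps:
b(N, X) = 2*X
g(o, U) = 2*o + 49*U (g(o, U) = (1 + 6)**2*U + 2*o = 7**2*U + 2*o = 49*U + 2*o = 2*o + 49*U)
d(4, -2)*(73 + g(4, -5)) + 9220 = (73 + (2*4 + 49*(-5)))/(-2) + 9220 = -(73 + (8 - 245))/2 + 9220 = -(73 - 237)/2 + 9220 = -1/2*(-164) + 9220 = 82 + 9220 = 9302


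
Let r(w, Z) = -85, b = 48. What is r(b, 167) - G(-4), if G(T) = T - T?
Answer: -85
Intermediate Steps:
G(T) = 0
r(b, 167) - G(-4) = -85 - 1*0 = -85 + 0 = -85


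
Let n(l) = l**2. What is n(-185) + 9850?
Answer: 44075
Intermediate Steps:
n(-185) + 9850 = (-185)**2 + 9850 = 34225 + 9850 = 44075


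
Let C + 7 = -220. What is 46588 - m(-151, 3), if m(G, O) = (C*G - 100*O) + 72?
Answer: 12539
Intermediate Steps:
C = -227 (C = -7 - 220 = -227)
m(G, O) = 72 - 227*G - 100*O (m(G, O) = (-227*G - 100*O) + 72 = 72 - 227*G - 100*O)
46588 - m(-151, 3) = 46588 - (72 - 227*(-151) - 100*3) = 46588 - (72 + 34277 - 300) = 46588 - 1*34049 = 46588 - 34049 = 12539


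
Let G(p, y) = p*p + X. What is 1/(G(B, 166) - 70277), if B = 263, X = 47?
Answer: -1/1061 ≈ -0.00094251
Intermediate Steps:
G(p, y) = 47 + p**2 (G(p, y) = p*p + 47 = p**2 + 47 = 47 + p**2)
1/(G(B, 166) - 70277) = 1/((47 + 263**2) - 70277) = 1/((47 + 69169) - 70277) = 1/(69216 - 70277) = 1/(-1061) = -1/1061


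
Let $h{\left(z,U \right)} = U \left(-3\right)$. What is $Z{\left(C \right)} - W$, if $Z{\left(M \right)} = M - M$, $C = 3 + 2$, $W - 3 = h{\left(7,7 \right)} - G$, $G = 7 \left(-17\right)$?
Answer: $-101$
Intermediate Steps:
$h{\left(z,U \right)} = - 3 U$
$G = -119$
$W = 101$ ($W = 3 - -98 = 3 + \left(-21 + 119\right) = 3 + 98 = 101$)
$C = 5$
$Z{\left(M \right)} = 0$
$Z{\left(C \right)} - W = 0 - 101 = -101$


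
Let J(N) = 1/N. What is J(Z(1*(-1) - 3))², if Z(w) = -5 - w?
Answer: 1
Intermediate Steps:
J(Z(1*(-1) - 3))² = (1/(-5 - (1*(-1) - 3)))² = (1/(-5 - (-1 - 3)))² = (1/(-5 - 1*(-4)))² = (1/(-5 + 4))² = (1/(-1))² = (-1)² = 1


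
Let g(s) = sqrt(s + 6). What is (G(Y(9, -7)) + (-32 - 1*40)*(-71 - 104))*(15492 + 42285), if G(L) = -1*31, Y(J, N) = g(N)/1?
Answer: 726199113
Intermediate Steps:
g(s) = sqrt(6 + s)
Y(J, N) = sqrt(6 + N) (Y(J, N) = sqrt(6 + N)/1 = sqrt(6 + N)*1 = sqrt(6 + N))
G(L) = -31
(G(Y(9, -7)) + (-32 - 1*40)*(-71 - 104))*(15492 + 42285) = (-31 + (-32 - 1*40)*(-71 - 104))*(15492 + 42285) = (-31 + (-32 - 40)*(-175))*57777 = (-31 - 72*(-175))*57777 = (-31 + 12600)*57777 = 12569*57777 = 726199113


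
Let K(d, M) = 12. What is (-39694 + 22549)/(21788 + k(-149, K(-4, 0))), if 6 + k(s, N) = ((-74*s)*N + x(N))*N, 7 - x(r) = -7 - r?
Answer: -17145/1609838 ≈ -0.010650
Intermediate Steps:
x(r) = 14 + r (x(r) = 7 - (-7 - r) = 7 + (7 + r) = 14 + r)
k(s, N) = -6 + N*(14 + N - 74*N*s) (k(s, N) = -6 + ((-74*s)*N + (14 + N))*N = -6 + (-74*N*s + (14 + N))*N = -6 + (14 + N - 74*N*s)*N = -6 + N*(14 + N - 74*N*s))
(-39694 + 22549)/(21788 + k(-149, K(-4, 0))) = (-39694 + 22549)/(21788 + (-6 + 12*(14 + 12) - 74*(-149)*12²)) = -17145/(21788 + (-6 + 12*26 - 74*(-149)*144)) = -17145/(21788 + (-6 + 312 + 1587744)) = -17145/(21788 + 1588050) = -17145/1609838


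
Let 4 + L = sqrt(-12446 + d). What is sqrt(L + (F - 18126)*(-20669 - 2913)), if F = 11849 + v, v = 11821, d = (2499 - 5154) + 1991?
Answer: sqrt(-130738612 + I*sqrt(13110)) ≈ 0.e-3 + 11434.0*I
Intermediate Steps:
d = -664 (d = -2655 + 1991 = -664)
L = -4 + I*sqrt(13110) (L = -4 + sqrt(-12446 - 664) = -4 + sqrt(-13110) = -4 + I*sqrt(13110) ≈ -4.0 + 114.5*I)
F = 23670 (F = 11849 + 11821 = 23670)
sqrt(L + (F - 18126)*(-20669 - 2913)) = sqrt((-4 + I*sqrt(13110)) + (23670 - 18126)*(-20669 - 2913)) = sqrt((-4 + I*sqrt(13110)) + 5544*(-23582)) = sqrt((-4 + I*sqrt(13110)) - 130738608) = sqrt(-130738612 + I*sqrt(13110))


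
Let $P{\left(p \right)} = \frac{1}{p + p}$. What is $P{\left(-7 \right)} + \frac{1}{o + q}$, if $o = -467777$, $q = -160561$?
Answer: $- \frac{157088}{2199183} \approx -0.07143$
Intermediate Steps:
$P{\left(p \right)} = \frac{1}{2 p}$
$P{\left(-7 \right)} + \frac{1}{o + q} = \frac{1}{2 \left(-7\right)} + \frac{1}{-467777 - 160561} = \frac{1}{2} \left(- \frac{1}{7}\right) + \frac{1}{-628338} = - \frac{1}{14} - \frac{1}{628338} = - \frac{157088}{2199183}$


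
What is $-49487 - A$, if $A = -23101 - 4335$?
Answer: $-22051$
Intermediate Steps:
$A = -27436$
$-49487 - A = -49487 - -27436 = -49487 + 27436 = -22051$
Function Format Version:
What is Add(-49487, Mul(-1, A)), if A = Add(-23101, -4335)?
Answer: -22051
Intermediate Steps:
A = -27436
Add(-49487, Mul(-1, A)) = Add(-49487, Mul(-1, -27436)) = Add(-49487, 27436) = -22051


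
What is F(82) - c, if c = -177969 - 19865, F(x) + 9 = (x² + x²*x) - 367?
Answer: 755550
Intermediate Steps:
F(x) = -376 + x² + x³ (F(x) = -9 + ((x² + x²*x) - 367) = -9 + ((x² + x³) - 367) = -9 + (-367 + x² + x³) = -376 + x² + x³)
c = -197834
F(82) - c = (-376 + 82² + 82³) - 1*(-197834) = (-376 + 6724 + 551368) + 197834 = 557716 + 197834 = 755550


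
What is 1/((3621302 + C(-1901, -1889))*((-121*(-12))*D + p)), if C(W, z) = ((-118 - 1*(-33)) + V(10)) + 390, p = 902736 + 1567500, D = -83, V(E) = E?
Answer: 1/8509785897240 ≈ 1.1751e-13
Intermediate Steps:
p = 2470236
C(W, z) = 315 (C(W, z) = ((-118 - 1*(-33)) + 10) + 390 = ((-118 + 33) + 10) + 390 = (-85 + 10) + 390 = -75 + 390 = 315)
1/((3621302 + C(-1901, -1889))*((-121*(-12))*D + p)) = 1/((3621302 + 315)*(-121*(-12)*(-83) + 2470236)) = 1/(3621617*(1452*(-83) + 2470236)) = 1/(3621617*(-120516 + 2470236)) = 1/(3621617*2349720) = 1/8509785897240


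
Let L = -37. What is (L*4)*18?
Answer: -2664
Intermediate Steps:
(L*4)*18 = -37*4*18 = -148*18 = -2664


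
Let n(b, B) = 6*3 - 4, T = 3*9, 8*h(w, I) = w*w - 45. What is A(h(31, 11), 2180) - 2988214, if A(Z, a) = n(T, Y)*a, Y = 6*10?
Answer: -2957694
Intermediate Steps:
h(w, I) = -45/8 + w²/8 (h(w, I) = (w*w - 45)/8 = (w² - 45)/8 = (-45 + w²)/8 = -45/8 + w²/8)
Y = 60
T = 27
n(b, B) = 14 (n(b, B) = 18 - 4 = 14)
A(Z, a) = 14*a
A(h(31, 11), 2180) - 2988214 = 14*2180 - 2988214 = 30520 - 2988214 = -2957694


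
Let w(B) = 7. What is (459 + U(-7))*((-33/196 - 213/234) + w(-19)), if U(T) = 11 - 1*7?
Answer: 20956769/7644 ≈ 2741.6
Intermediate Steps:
U(T) = 4 (U(T) = 11 - 7 = 4)
(459 + U(-7))*((-33/196 - 213/234) + w(-19)) = (459 + 4)*((-33/196 - 213/234) + 7) = 463*((-33*1/196 - 213*1/234) + 7) = 463*((-33/196 - 71/78) + 7) = 463*(-8245/7644 + 7) = 463*(45263/7644) = 20956769/7644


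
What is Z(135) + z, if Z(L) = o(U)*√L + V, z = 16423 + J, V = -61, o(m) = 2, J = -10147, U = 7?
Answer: 6215 + 6*√15 ≈ 6238.2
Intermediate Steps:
z = 6276 (z = 16423 - 10147 = 6276)
Z(L) = -61 + 2*√L (Z(L) = 2*√L - 61 = -61 + 2*√L)
Z(135) + z = (-61 + 2*√135) + 6276 = (-61 + 2*(3*√15)) + 6276 = (-61 + 6*√15) + 6276 = 6215 + 6*√15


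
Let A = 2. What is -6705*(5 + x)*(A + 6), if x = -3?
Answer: -107280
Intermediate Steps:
-6705*(5 + x)*(A + 6) = -6705*(5 - 3)*(2 + 6) = -13410*8 = -6705*16 = -107280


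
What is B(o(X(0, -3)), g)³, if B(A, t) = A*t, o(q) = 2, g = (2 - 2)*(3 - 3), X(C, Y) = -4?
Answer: 0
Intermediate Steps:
g = 0 (g = 0*0 = 0)
B(o(X(0, -3)), g)³ = (2*0)³ = 0³ = 0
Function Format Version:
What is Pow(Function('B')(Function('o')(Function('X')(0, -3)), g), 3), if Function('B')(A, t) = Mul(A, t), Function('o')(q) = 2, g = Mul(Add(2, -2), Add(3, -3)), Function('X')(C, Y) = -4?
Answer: 0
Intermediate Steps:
g = 0 (g = Mul(0, 0) = 0)
Pow(Function('B')(Function('o')(Function('X')(0, -3)), g), 3) = Pow(Mul(2, 0), 3) = Pow(0, 3) = 0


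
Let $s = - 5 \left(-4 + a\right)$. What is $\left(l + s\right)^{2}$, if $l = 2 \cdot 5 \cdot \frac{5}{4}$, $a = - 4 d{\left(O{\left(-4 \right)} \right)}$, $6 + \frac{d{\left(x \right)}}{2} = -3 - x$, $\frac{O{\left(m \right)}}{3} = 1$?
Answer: $\frac{801025}{4} \approx 2.0026 \cdot 10^{5}$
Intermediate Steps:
$O{\left(m \right)} = 3$ ($O{\left(m \right)} = 3 \cdot 1 = 3$)
$d{\left(x \right)} = -18 - 2 x$ ($d{\left(x \right)} = -12 + 2 \left(-3 - x\right) = -12 - \left(6 + 2 x\right) = -18 - 2 x$)
$a = 96$ ($a = - 4 \left(-18 - 6\right) = \left(-4\right) \left(-24\right) = 96$)
$l = \frac{25}{2}$ ($l = 10 \cdot 5 \cdot \frac{1}{4} = 10 \cdot \frac{5}{4} = \frac{25}{2} \approx 12.5$)
$s = -460$ ($s = - 5 \left(-4 + 96\right) = \left(-5\right) 92 = -460$)
$\left(l + s\right)^{2} = \left(\frac{25}{2} - 460\right)^{2} = \left(- \frac{895}{2}\right)^{2} = \frac{801025}{4}$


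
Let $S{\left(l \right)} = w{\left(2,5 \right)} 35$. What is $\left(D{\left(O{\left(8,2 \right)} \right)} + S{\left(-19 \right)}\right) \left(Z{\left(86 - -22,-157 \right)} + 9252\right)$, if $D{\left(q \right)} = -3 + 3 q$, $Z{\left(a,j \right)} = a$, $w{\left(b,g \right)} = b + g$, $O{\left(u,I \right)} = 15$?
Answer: $2686320$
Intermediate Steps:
$S{\left(l \right)} = 245$ ($S{\left(l \right)} = \left(2 + 5\right) 35 = 7 \cdot 35 = 245$)
$\left(D{\left(O{\left(8,2 \right)} \right)} + S{\left(-19 \right)}\right) \left(Z{\left(86 - -22,-157 \right)} + 9252\right) = \left(\left(-3 + 3 \cdot 15\right) + 245\right) \left(\left(86 - -22\right) + 9252\right) = \left(\left(-3 + 45\right) + 245\right) \left(\left(86 + 22\right) + 9252\right) = \left(42 + 245\right) \left(108 + 9252\right) = 287 \cdot 9360 = 2686320$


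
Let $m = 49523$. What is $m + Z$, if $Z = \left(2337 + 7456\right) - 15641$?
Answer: $43675$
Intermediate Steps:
$Z = -5848$ ($Z = 9793 - 15641 = -5848$)
$m + Z = 49523 - 5848 = 43675$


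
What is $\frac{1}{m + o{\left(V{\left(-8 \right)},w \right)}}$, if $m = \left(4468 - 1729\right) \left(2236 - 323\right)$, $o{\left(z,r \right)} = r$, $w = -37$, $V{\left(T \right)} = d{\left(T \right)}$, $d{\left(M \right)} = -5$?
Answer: $\frac{1}{5239670} \approx 1.9085 \cdot 10^{-7}$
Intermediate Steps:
$V{\left(T \right)} = -5$
$m = 5239707$ ($m = 2739 \cdot 1913 = 5239707$)
$\frac{1}{m + o{\left(V{\left(-8 \right)},w \right)}} = \frac{1}{5239707 - 37} = \frac{1}{5239670}$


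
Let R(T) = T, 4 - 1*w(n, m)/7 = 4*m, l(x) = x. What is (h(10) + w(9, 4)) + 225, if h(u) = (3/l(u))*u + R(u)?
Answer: 154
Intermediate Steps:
w(n, m) = 28 - 28*m
h(u) = 3 + u (h(u) = (3/u)*u + u = 3 + u)
(h(10) + w(9, 4)) + 225 = ((3 + 10) + (28 - 28*4)) + 225 = (13 + (28 - 112)) + 225 = (13 - 84) + 225 = -71 + 225 = 154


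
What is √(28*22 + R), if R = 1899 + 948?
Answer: √3463 ≈ 58.847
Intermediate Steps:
R = 2847
√(28*22 + R) = √(28*22 + 2847) = √(616 + 2847) = √3463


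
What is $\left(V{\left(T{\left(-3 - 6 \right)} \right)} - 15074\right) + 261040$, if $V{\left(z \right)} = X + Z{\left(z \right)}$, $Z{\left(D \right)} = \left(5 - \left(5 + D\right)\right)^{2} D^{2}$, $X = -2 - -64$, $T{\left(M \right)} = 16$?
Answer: $311564$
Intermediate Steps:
$X = 62$ ($X = -2 + 64 = 62$)
$Z{\left(D \right)} = D^{4}$ ($Z{\left(D \right)} = \left(- D\right)^{2} D^{2} = D^{2} D^{2} = D^{4}$)
$V{\left(z \right)} = 62 + z^{4}$
$\left(V{\left(T{\left(-3 - 6 \right)} \right)} - 15074\right) + 261040 = \left(\left(62 + 16^{4}\right) - 15074\right) + 261040 = \left(\left(62 + 65536\right) - 15074\right) + 261040 = \left(65598 - 15074\right) + 261040 = 50524 + 261040 = 311564$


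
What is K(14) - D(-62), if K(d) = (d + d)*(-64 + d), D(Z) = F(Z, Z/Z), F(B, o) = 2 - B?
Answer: -1464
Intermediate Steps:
D(Z) = 2 - Z
K(d) = 2*d*(-64 + d) (K(d) = (2*d)*(-64 + d) = 2*d*(-64 + d))
K(14) - D(-62) = 2*14*(-64 + 14) - (2 - 1*(-62)) = 2*14*(-50) - (2 + 62) = -1400 - 1*64 = -1400 - 64 = -1464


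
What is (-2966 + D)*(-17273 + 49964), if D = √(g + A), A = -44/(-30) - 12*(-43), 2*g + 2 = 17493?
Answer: -96961506 + 10897*√8336670/10 ≈ -9.3815e+7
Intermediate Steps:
g = 17491/2 (g = -1 + (½)*17493 = -1 + 17493/2 = 17491/2 ≈ 8745.5)
A = 7762/15 (A = -44*(-1/30) + 516 = 22/15 + 516 = 7762/15 ≈ 517.47)
D = √8336670/30 (D = √(17491/2 + 7762/15) = √(277889/30) = √8336670/30 ≈ 96.244)
(-2966 + D)*(-17273 + 49964) = (-2966 + √8336670/30)*(-17273 + 49964) = (-2966 + √8336670/30)*32691 = -96961506 + 10897*√8336670/10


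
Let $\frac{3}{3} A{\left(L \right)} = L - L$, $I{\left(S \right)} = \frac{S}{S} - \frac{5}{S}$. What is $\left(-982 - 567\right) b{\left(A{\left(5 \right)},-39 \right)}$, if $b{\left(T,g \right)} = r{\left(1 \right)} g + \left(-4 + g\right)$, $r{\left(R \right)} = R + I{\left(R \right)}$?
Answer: $-114626$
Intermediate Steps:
$I{\left(S \right)} = 1 - \frac{5}{S}$
$A{\left(L \right)} = 0$ ($A{\left(L \right)} = L - L = 0$)
$r{\left(R \right)} = R + \frac{-5 + R}{R}$
$b{\left(T,g \right)} = -4 - 2 g$ ($b{\left(T,g \right)} = \left(1 + 1 - \frac{5}{1}\right) g + \left(-4 + g\right) = \left(1 + 1 - 5\right) g + \left(-4 + g\right) = - 3 g + \left(-4 + g\right) = -4 - 2 g$)
$\left(-982 - 567\right) b{\left(A{\left(5 \right)},-39 \right)} = \left(-982 - 567\right) \left(-4 - -78\right) = - 1549 \left(-4 + 78\right) = \left(-1549\right) 74 = -114626$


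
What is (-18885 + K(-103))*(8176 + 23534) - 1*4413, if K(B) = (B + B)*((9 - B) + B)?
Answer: -657638103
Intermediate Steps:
K(B) = 18*B (K(B) = (2*B)*9 = 18*B)
(-18885 + K(-103))*(8176 + 23534) - 1*4413 = (-18885 + 18*(-103))*(8176 + 23534) - 1*4413 = (-18885 - 1854)*31710 - 4413 = -20739*31710 - 4413 = -657633690 - 4413 = -657638103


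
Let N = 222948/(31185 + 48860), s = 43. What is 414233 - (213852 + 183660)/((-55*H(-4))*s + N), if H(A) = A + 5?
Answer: 78356434776181/189083477 ≈ 4.1440e+5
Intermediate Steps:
H(A) = 5 + A
N = 222948/80045 ≈ 2.7853
414233 - (213852 + 183660)/((-55*H(-4))*s + N) = 414233 - (213852 + 183660)/(-55*(5 - 4)*43 + 222948/80045) = 414233 - 397512/(-55*1*43 + 222948/80045) = 414233 - 397512/(-55*43 + 222948/80045) = 414233 - 397512/(-2365 + 222948/80045) = 414233 - 397512/(-189083477/80045) = 414233 - 397512*(-80045)/189083477 = 414233 - 1*(-31818848040/189083477) = 414233 + 31818848040/189083477 = 78356434776181/189083477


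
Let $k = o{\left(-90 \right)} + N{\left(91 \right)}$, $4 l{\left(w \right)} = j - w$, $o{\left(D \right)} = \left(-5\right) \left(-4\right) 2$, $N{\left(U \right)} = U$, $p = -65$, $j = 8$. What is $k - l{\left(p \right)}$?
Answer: $\frac{451}{4} \approx 112.75$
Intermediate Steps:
$o{\left(D \right)} = 40$ ($o{\left(D \right)} = 20 \cdot 2 = 40$)
$l{\left(w \right)} = 2 - \frac{w}{4}$ ($l{\left(w \right)} = \frac{8 - w}{4} = 2 - \frac{w}{4}$)
$k = 131$ ($k = 40 + 91 = 131$)
$k - l{\left(p \right)} = 131 - \left(2 - - \frac{65}{4}\right) = 131 - \left(2 + \frac{65}{4}\right) = 131 - \frac{73}{4} = \frac{451}{4}$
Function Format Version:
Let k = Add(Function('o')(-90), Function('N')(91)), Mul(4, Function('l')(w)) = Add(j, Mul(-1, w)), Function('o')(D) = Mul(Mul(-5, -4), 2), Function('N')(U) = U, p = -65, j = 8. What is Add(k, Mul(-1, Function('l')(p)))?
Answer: Rational(451, 4) ≈ 112.75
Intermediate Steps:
Function('o')(D) = 40 (Function('o')(D) = Mul(20, 2) = 40)
Function('l')(w) = Add(2, Mul(Rational(-1, 4), w)) (Function('l')(w) = Mul(Rational(1, 4), Add(8, Mul(-1, w))) = Add(2, Mul(Rational(-1, 4), w)))
k = 131 (k = Add(40, 91) = 131)
Add(k, Mul(-1, Function('l')(p))) = Add(131, Mul(-1, Add(2, Mul(Rational(-1, 4), -65)))) = Add(131, Mul(-1, Add(2, Rational(65, 4)))) = Add(131, Mul(-1, Rational(73, 4))) = Add(131, Rational(-73, 4)) = Rational(451, 4)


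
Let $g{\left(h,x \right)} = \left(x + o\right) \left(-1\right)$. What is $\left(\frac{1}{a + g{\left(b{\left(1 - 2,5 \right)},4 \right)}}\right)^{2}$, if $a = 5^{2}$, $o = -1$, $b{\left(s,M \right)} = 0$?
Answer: $\frac{1}{484} \approx 0.0020661$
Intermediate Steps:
$g{\left(h,x \right)} = 1 - x$ ($g{\left(h,x \right)} = \left(x - 1\right) \left(-1\right) = \left(-1 + x\right) \left(-1\right) = 1 - x$)
$a = 25$
$\left(\frac{1}{a + g{\left(b{\left(1 - 2,5 \right)},4 \right)}}\right)^{2} = \left(\frac{1}{25 + \left(1 - 4\right)}\right)^{2} = \left(\frac{1}{25 - 3}\right)^{2} = \left(\frac{1}{22}\right)^{2} = \frac{1}{484}$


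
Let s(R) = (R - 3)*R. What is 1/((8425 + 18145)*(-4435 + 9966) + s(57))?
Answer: 1/146961748 ≈ 6.8045e-9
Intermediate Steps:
s(R) = R*(-3 + R) (s(R) = (-3 + R)*R = R*(-3 + R))
1/((8425 + 18145)*(-4435 + 9966) + s(57)) = 1/((8425 + 18145)*(-4435 + 9966) + 57*(-3 + 57)) = 1/(26570*5531 + 57*54) = 1/(146958670 + 3078) = 1/146961748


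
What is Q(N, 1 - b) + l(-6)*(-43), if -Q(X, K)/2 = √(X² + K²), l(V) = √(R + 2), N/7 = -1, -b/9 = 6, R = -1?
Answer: -43 - 2*√3074 ≈ -153.89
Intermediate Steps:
b = -54 (b = -9*6 = -54)
N = -7 (N = 7*(-1) = -7)
l(V) = 1 (l(V) = √(-1 + 2) = √1 = 1)
Q(X, K) = -2*√(K² + X²) (Q(X, K) = -2*√(X² + K²) = -2*√(K² + X²))
Q(N, 1 - b) + l(-6)*(-43) = -2*√((1 - 1*(-54))² + (-7)²) + 1*(-43) = -2*√((1 + 54)² + 49) - 43 = -2*√(55² + 49) - 43 = -2*√(3025 + 49) - 43 = -2*√3074 - 43 = -43 - 2*√3074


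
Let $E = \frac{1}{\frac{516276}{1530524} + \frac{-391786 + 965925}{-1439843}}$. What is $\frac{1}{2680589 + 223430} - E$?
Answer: $\frac{43240731347580737}{2656336282360954} \approx 16.278$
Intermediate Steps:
$E = - \frac{550928566933}{33844283542}$ ($E = \frac{1}{516276 \cdot \frac{1}{1530524} + 574139 \left(- \frac{1}{1439843}\right)} = \frac{1}{\frac{129069}{382631} - \frac{574139}{1439843}} = \frac{1}{- \frac{33844283542}{550928566933}} = - \frac{550928566933}{33844283542} \approx -16.278$)
$\frac{1}{2680589 + 223430} - E = \frac{1}{2680589 + 223430} - - \frac{550928566933}{33844283542} = \frac{1}{2904019} + \frac{550928566933}{33844283542} = \frac{43240731347580737}{2656336282360954}$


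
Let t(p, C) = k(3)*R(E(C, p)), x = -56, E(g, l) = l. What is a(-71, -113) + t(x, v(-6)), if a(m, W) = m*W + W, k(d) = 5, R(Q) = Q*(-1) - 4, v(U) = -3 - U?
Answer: 8170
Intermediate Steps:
R(Q) = -4 - Q (R(Q) = -Q - 4 = -4 - Q)
a(m, W) = W + W*m (a(m, W) = W*m + W = W + W*m)
t(p, C) = -20 - 5*p (t(p, C) = 5*(-4 - p) = -20 - 5*p)
a(-71, -113) + t(x, v(-6)) = -113*(1 - 71) + (-20 - 5*(-56)) = -113*(-70) + (-20 + 280) = 7910 + 260 = 8170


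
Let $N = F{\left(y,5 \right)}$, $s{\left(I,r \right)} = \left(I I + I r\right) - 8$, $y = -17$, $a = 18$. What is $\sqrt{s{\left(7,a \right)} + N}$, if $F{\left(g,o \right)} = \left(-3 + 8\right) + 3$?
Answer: $5 \sqrt{7} \approx 13.229$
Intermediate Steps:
$F{\left(g,o \right)} = 8$ ($F{\left(g,o \right)} = 5 + 3 = 8$)
$s{\left(I,r \right)} = -8 + I^{2} + I r$ ($s{\left(I,r \right)} = \left(I^{2} + I r\right) - 8 = -8 + I^{2} + I r$)
$N = 8$
$\sqrt{s{\left(7,a \right)} + N} = \sqrt{\left(-8 + 7^{2} + 7 \cdot 18\right) + 8} = \sqrt{\left(-8 + 49 + 126\right) + 8} = \sqrt{167 + 8} = \sqrt{175} = 5 \sqrt{7}$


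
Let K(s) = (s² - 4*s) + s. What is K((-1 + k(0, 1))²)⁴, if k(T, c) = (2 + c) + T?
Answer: 256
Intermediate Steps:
k(T, c) = 2 + T + c
K(s) = s² - 3*s
K((-1 + k(0, 1))²)⁴ = ((-1 + (2 + 0 + 1))²*(-3 + (-1 + (2 + 0 + 1))²))⁴ = ((-1 + 3)²*(-3 + (-1 + 3)²))⁴ = (2²*(-3 + 2²))⁴ = (4*(-3 + 4))⁴ = (4*1)⁴ = 4⁴ = 256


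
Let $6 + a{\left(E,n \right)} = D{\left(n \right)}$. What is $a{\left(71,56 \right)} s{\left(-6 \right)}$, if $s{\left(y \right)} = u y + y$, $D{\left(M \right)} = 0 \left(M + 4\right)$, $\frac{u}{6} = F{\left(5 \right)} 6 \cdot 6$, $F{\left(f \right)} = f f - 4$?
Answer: $163332$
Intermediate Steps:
$F{\left(f \right)} = -4 + f^{2}$ ($F{\left(f \right)} = f^{2} - 4 = -4 + f^{2}$)
$u = 4536$ ($u = 6 \left(-4 + 5^{2}\right) 6 \cdot 6 = 6 \left(-4 + 25\right) 6 \cdot 6 = 6 \cdot 21 \cdot 6 \cdot 6 = 6 \cdot 126 \cdot 6 = 6 \cdot 756 = 4536$)
$D{\left(M \right)} = 0$ ($D{\left(M \right)} = 0 \left(4 + M\right) = 0$)
$a{\left(E,n \right)} = -6$ ($a{\left(E,n \right)} = -6 + 0 = -6$)
$s{\left(y \right)} = 4537 y$ ($s{\left(y \right)} = 4536 y + y = 4537 y$)
$a{\left(71,56 \right)} s{\left(-6 \right)} = - 6 \cdot 4537 \left(-6\right) = \left(-6\right) \left(-27222\right) = 163332$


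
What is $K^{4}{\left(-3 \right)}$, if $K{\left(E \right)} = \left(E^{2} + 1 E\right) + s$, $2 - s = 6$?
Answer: $16$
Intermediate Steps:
$s = -4$ ($s = 2 - 6 = -4$)
$K{\left(E \right)} = -4 + E + E^{2}$ ($K{\left(E \right)} = \left(E^{2} + 1 E\right) - 4 = \left(E^{2} + E\right) - 4 = \left(E + E^{2}\right) - 4 = -4 + E + E^{2}$)
$K^{4}{\left(-3 \right)} = \left(-4 - 3 + \left(-3\right)^{2}\right)^{4} = \left(-4 - 3 + 9\right)^{4} = 2^{4} = 16$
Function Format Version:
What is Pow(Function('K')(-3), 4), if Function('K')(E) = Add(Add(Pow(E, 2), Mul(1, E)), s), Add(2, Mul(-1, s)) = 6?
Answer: 16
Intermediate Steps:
s = -4 (s = Add(2, Mul(-1, 6)) = Add(2, -6) = -4)
Function('K')(E) = Add(-4, E, Pow(E, 2)) (Function('K')(E) = Add(Add(Pow(E, 2), Mul(1, E)), -4) = Add(Add(Pow(E, 2), E), -4) = Add(Add(E, Pow(E, 2)), -4) = Add(-4, E, Pow(E, 2)))
Pow(Function('K')(-3), 4) = Pow(Add(-4, -3, Pow(-3, 2)), 4) = Pow(Add(-4, -3, 9), 4) = Pow(2, 4) = 16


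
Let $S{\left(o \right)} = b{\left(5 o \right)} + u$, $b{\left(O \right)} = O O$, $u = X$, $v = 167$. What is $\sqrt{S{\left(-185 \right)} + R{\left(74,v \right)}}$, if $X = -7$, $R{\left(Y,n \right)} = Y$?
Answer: $2 \sqrt{213923} \approx 925.04$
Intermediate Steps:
$u = -7$
$b{\left(O \right)} = O^{2}$
$S{\left(o \right)} = -7 + 25 o^{2}$ ($S{\left(o \right)} = \left(5 o\right)^{2} - 7 = 25 o^{2} - 7 = -7 + 25 o^{2}$)
$\sqrt{S{\left(-185 \right)} + R{\left(74,v \right)}} = \sqrt{\left(-7 + 25 \left(-185\right)^{2}\right) + 74} = \sqrt{\left(-7 + 25 \cdot 34225\right) + 74} = \sqrt{\left(-7 + 855625\right) + 74} = \sqrt{855618 + 74} = \sqrt{855692} = 2 \sqrt{213923}$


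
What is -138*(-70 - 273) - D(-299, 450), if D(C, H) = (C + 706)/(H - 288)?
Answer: 7667701/162 ≈ 47332.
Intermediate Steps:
D(C, H) = (706 + C)/(-288 + H)
-138*(-70 - 273) - D(-299, 450) = -138*(-70 - 273) - (706 - 299)/(-288 + 450) = -138*(-343) - 407/162 = 47334 - 407/162 = 7667701/162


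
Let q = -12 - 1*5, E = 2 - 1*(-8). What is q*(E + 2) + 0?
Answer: -204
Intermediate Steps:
E = 10 (E = 2 + 8 = 10)
q = -17 (q = -12 - 5 = -17)
q*(E + 2) + 0 = -17*(10 + 2) + 0 = -17*12 + 0 = -204 + 0 = -204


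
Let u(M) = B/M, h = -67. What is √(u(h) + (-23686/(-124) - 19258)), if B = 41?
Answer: I*√329025018122/4154 ≈ 138.09*I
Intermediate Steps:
u(M) = 41/M
√(u(h) + (-23686/(-124) - 19258)) = √(41/(-67) + (-23686/(-124) - 19258)) = √(41*(-1/67) + (-23686*(-1/124) - 19258)) = √(-41/67 + (11843/62 - 19258)) = √(-41/67 - 1182153/62) = √(-79206793/4154) = I*√329025018122/4154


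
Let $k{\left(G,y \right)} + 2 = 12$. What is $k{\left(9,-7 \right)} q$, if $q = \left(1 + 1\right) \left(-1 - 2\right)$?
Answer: $-60$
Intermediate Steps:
$k{\left(G,y \right)} = 10$ ($k{\left(G,y \right)} = -2 + 12 = 10$)
$q = -6$ ($q = 2 \left(-3\right) = -6$)
$k{\left(9,-7 \right)} q = 10 \left(-6\right) = -60$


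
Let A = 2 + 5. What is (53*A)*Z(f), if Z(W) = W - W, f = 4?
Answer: 0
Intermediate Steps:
Z(W) = 0
A = 7
(53*A)*Z(f) = (53*7)*0 = 371*0 = 0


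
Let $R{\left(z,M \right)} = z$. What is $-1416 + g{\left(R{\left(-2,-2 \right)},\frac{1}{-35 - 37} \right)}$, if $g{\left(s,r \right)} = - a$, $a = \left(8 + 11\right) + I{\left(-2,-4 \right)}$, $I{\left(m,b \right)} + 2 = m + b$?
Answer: $-1427$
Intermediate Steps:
$I{\left(m,b \right)} = -2 + b + m$ ($I{\left(m,b \right)} = -2 + \left(m + b\right) = -2 + \left(b + m\right) = -2 + b + m$)
$a = 11$ ($a = \left(8 + 11\right) - 8 = 19 - 8 = 11$)
$g{\left(s,r \right)} = -11$ ($g{\left(s,r \right)} = \left(-1\right) 11 = -11$)
$-1416 + g{\left(R{\left(-2,-2 \right)},\frac{1}{-35 - 37} \right)} = -1416 - 11 = -1427$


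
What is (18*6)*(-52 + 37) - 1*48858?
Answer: -50478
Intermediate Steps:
(18*6)*(-52 + 37) - 1*48858 = 108*(-15) - 48858 = -1620 - 48858 = -50478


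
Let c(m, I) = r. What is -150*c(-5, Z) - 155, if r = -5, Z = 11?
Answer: 595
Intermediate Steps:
c(m, I) = -5
-150*c(-5, Z) - 155 = -150*(-5) - 155 = 750 - 155 = 595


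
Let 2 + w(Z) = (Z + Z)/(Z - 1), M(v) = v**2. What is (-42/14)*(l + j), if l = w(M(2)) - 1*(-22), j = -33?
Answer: 31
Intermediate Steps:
w(Z) = -2 + 2*Z/(-1 + Z) (w(Z) = -2 + (Z + Z)/(Z - 1) = -2 + (2*Z)/(-1 + Z) = -2 + 2*Z/(-1 + Z))
l = 68/3 (l = 2/(-1 + 2**2) - 1*(-22) = 2/(-1 + 4) + 22 = 2/3 + 22 = 68/3 ≈ 22.667)
(-42/14)*(l + j) = (-42/14)*(68/3 - 33) = -42*1/14*(-31/3) = -3*(-31/3) = 31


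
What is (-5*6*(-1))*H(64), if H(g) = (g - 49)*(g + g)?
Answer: 57600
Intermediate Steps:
H(g) = 2*g*(-49 + g) (H(g) = (-49 + g)*(2*g) = 2*g*(-49 + g))
(-5*6*(-1))*H(64) = (-5*6*(-1))*(2*64*(-49 + 64)) = (-30*(-1))*(2*64*15) = 30*1920 = 57600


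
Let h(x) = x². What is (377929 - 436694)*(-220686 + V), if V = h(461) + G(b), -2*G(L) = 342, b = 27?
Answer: 489865040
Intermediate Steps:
G(L) = -171 (G(L) = -½*342 = -171)
V = 212350 (V = 461² - 171 = 212521 - 171 = 212350)
(377929 - 436694)*(-220686 + V) = (377929 - 436694)*(-220686 + 212350) = -58765*(-8336) = 489865040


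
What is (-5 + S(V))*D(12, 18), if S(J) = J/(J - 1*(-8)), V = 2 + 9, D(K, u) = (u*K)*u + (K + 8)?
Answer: -328272/19 ≈ -17277.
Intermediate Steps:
D(K, u) = 8 + K + K*u**2 (D(K, u) = (K*u)*u + (8 + K) = K*u**2 + (8 + K) = 8 + K + K*u**2)
V = 11
S(J) = J/(8 + J) (S(J) = J/(J + 8) = J/(8 + J))
(-5 + S(V))*D(12, 18) = (-5 + 11/(8 + 11))*(8 + 12 + 12*18**2) = (-5 + 11/19)*(8 + 12 + 12*324) = (-5 + 11*(1/19))*(8 + 12 + 3888) = (-5 + 11/19)*3908 = -84/19*3908 = -328272/19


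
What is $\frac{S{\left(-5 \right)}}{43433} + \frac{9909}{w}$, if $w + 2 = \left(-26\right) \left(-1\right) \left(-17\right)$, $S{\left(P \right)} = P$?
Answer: $- \frac{143459939}{6428084} \approx -22.318$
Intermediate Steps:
$w = -444$ ($w = -2 + \left(-26\right) \left(-1\right) \left(-17\right) = -2 + 26 \left(-17\right) = -2 - 442 = -444$)
$\frac{S{\left(-5 \right)}}{43433} + \frac{9909}{w} = - \frac{5}{43433} + \frac{9909}{-444} = \left(-5\right) \frac{1}{43433} + 9909 \left(- \frac{1}{444}\right) = - \frac{5}{43433} - \frac{3303}{148} = - \frac{143459939}{6428084}$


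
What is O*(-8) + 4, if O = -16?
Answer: 132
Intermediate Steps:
O*(-8) + 4 = -16*(-8) + 4 = 128 + 4 = 132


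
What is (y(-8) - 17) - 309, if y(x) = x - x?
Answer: -326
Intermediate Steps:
y(x) = 0
(y(-8) - 17) - 309 = (0 - 17) - 309 = -17 - 309 = -326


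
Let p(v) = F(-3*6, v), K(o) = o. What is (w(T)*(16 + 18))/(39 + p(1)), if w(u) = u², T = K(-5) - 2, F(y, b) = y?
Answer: 238/3 ≈ 79.333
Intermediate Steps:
p(v) = -18 (p(v) = -3*6 = -18)
T = -7 (T = -5 - 2 = -7)
(w(T)*(16 + 18))/(39 + p(1)) = ((-7)²*(16 + 18))/(39 - 18) = (49*34)/21 = 1666*(1/21) = 238/3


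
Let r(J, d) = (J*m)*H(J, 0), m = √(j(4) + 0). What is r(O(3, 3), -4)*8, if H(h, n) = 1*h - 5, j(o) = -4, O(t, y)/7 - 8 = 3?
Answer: 88704*I ≈ 88704.0*I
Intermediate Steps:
O(t, y) = 77 (O(t, y) = 56 + 7*3 = 56 + 21 = 77)
H(h, n) = -5 + h (H(h, n) = h - 5 = -5 + h)
m = 2*I (m = √(-4 + 0) = √(-4) = 2*I ≈ 2.0*I)
r(J, d) = 2*I*J*(-5 + J) (r(J, d) = (J*(2*I))*(-5 + J) = (2*I*J)*(-5 + J) = 2*I*J*(-5 + J))
r(O(3, 3), -4)*8 = (2*I*77*(-5 + 77))*8 = (2*I*77*72)*8 = (11088*I)*8 = 88704*I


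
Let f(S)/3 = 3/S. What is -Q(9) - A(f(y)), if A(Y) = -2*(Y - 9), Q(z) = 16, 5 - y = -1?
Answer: -31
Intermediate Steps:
y = 6 (y = 5 - 1*(-1) = 5 + 1 = 6)
f(S) = 9/S (f(S) = 3*(3/S) = 9/S)
A(Y) = 18 - 2*Y (A(Y) = -2*(-9 + Y) = 18 - 2*Y)
-Q(9) - A(f(y)) = -1*16 - (18 - 18/6) = -16 - (18 - 18/6) = -16 - (18 - 2*3/2) = -16 - (18 - 3) = -16 - 1*15 = -16 - 15 = -31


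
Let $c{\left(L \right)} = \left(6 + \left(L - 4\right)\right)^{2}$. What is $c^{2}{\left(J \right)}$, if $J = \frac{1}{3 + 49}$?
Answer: $\frac{121550625}{7311616} \approx 16.624$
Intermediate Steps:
$J = \frac{1}{52} \approx 0.019231$
$c{\left(L \right)} = \left(2 + L\right)^{2}$ ($c{\left(L \right)} = \left(6 + \left(L - 4\right)\right)^{2} = \left(6 + \left(-4 + L\right)\right)^{2} = \left(2 + L\right)^{2}$)
$c^{2}{\left(J \right)} = \left(\left(2 + \frac{1}{52}\right)^{2}\right)^{2} = \left(\left(\frac{105}{52}\right)^{2}\right)^{2} = \left(\frac{11025}{2704}\right)^{2} = \frac{121550625}{7311616}$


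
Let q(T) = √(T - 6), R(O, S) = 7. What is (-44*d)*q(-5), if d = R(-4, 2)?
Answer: -308*I*√11 ≈ -1021.5*I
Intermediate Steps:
d = 7
q(T) = √(-6 + T)
(-44*d)*q(-5) = (-44*7)*√(-6 - 5) = -308*I*√11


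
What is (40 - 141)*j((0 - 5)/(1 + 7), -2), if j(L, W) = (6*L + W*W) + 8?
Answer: -3333/4 ≈ -833.25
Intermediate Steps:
j(L, W) = 8 + W² + 6*L (j(L, W) = (6*L + W²) + 8 = (W² + 6*L) + 8 = 8 + W² + 6*L)
(40 - 141)*j((0 - 5)/(1 + 7), -2) = (40 - 141)*(8 + (-2)² + 6*((0 - 5)/(1 + 7))) = -101*(8 + 4 + 6*(-5/8)) = -101*(8 + 4 - 15/4) = -101*33/4 = -3333/4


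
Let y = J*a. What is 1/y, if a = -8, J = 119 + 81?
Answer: -1/1600 ≈ -0.00062500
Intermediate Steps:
J = 200
y = -1600 (y = 200*(-8) = -1600)
1/y = 1/(-1600) = -1/1600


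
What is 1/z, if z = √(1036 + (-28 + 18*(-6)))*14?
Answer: 1/420 ≈ 0.0023810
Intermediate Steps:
z = 420 (z = √(1036 + (-28 - 108))*14 = √(1036 - 136)*14 = √900*14 = 30*14 = 420)
1/z = 1/420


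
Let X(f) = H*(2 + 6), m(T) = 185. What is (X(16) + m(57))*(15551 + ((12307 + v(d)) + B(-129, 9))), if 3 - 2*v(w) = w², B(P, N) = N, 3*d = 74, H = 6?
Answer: 115604581/18 ≈ 6.4225e+6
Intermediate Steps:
d = 74/3 (d = (⅓)*74 = 74/3 ≈ 24.667)
v(w) = 3/2 - w²/2
X(f) = 48 (X(f) = 6*(2 + 6) = 6*8 = 48)
(X(16) + m(57))*(15551 + ((12307 + v(d)) + B(-129, 9))) = (48 + 185)*(15551 + ((12307 + (3/2 - (74/3)²/2)) + 9)) = 233*(15551 + ((12307 + (3/2 - ½*5476/9)) + 9)) = 233*(15551 + ((12307 + (3/2 - 2738/9)) + 9)) = 233*(15551 + ((12307 - 5449/18) + 9)) = 233*(15551 + (216077/18 + 9)) = 233*(15551 + 216239/18) = 233*(496157/18) = 115604581/18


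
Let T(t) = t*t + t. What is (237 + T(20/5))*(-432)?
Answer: -111024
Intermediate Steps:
T(t) = t + t² (T(t) = t² + t = t + t²)
(237 + T(20/5))*(-432) = (237 + (20/5)*(1 + 20/5))*(-432) = (237 + (20*(⅕))*(1 + 20*(⅕)))*(-432) = (237 + 4*(1 + 4))*(-432) = (237 + 4*5)*(-432) = (237 + 20)*(-432) = 257*(-432) = -111024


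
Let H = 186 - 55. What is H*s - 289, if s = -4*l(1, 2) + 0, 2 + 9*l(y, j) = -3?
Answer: 19/9 ≈ 2.1111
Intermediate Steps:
H = 131
l(y, j) = -5/9 (l(y, j) = -2/9 + (1/9)*(-3) = -2/9 - 1/3 = -5/9)
s = 20/9 (s = -4*(-5/9) + 0 = 20/9 + 0 = 20/9 ≈ 2.2222)
H*s - 289 = 131*(20/9) - 289 = 2620/9 - 289 = 19/9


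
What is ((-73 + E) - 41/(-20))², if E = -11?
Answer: 2686321/400 ≈ 6715.8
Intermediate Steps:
((-73 + E) - 41/(-20))² = ((-73 - 11) - 41/(-20))² = (-84 - 41*(-1/20))² = (-84 + 41/20)² = (-1639/20)² = 2686321/400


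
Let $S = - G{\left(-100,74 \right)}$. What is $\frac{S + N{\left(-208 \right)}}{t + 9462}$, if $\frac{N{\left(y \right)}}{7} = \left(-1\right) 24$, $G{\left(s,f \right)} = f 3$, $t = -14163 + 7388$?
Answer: $- \frac{390}{2687} \approx -0.14514$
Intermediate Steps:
$t = -6775$
$G{\left(s,f \right)} = 3 f$
$S = -222$ ($S = - 3 \cdot 74 = \left(-1\right) 222 = -222$)
$N{\left(y \right)} = -168$ ($N{\left(y \right)} = 7 \left(\left(-1\right) 24\right) = 7 \left(-24\right) = -168$)
$\frac{S + N{\left(-208 \right)}}{t + 9462} = \frac{-222 - 168}{-6775 + 9462} = - \frac{390}{2687}$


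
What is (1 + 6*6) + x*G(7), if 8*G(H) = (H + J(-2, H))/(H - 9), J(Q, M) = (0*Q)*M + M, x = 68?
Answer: -45/2 ≈ -22.500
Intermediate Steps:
J(Q, M) = M (J(Q, M) = 0*M + M = 0 + M = M)
G(H) = H/(4*(-9 + H)) (G(H) = ((H + H)/(H - 9))/8 = ((2*H)/(-9 + H))/8 = (2*H/(-9 + H))/8 = H/(4*(-9 + H)))
(1 + 6*6) + x*G(7) = (1 + 6*6) + 68*((¼)*7/(-9 + 7)) = (1 + 36) + 68*((¼)*7/(-2)) = 37 + 68*((¼)*7*(-½)) = 37 + 68*(-7/8) = 37 - 119/2 = -45/2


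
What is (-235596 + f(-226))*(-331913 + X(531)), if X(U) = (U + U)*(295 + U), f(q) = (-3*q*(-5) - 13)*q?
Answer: 290907201118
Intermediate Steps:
f(q) = q*(-13 + 15*q) (f(q) = (-(-15)*q - 13)*q = (15*q - 13)*q = (-13 + 15*q)*q = q*(-13 + 15*q))
X(U) = 2*U*(295 + U) (X(U) = (2*U)*(295 + U) = 2*U*(295 + U))
(-235596 + f(-226))*(-331913 + X(531)) = (-235596 - 226*(-13 + 15*(-226)))*(-331913 + 2*531*(295 + 531)) = (-235596 - 226*(-13 - 3390))*(-331913 + 2*531*826) = (-235596 - 226*(-3403))*(-331913 + 877212) = (-235596 + 769078)*545299 = 533482*545299 = 290907201118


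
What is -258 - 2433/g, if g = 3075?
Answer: -265261/1025 ≈ -258.79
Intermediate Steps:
-258 - 2433/g = -258 - 2433/3075 = -258 - 1*811/1025 = -258 - 811/1025 = -265261/1025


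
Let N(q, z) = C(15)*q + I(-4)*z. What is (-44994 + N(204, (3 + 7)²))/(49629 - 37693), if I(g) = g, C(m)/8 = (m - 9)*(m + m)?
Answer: 124183/5968 ≈ 20.808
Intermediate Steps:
C(m) = 16*m*(-9 + m) (C(m) = 8*((m - 9)*(m + m)) = 8*((-9 + m)*(2*m)) = 8*(2*m*(-9 + m)) = 16*m*(-9 + m))
N(q, z) = -4*z + 1440*q (N(q, z) = (16*15*(-9 + 15))*q - 4*z = (16*15*6)*q - 4*z = 1440*q - 4*z = -4*z + 1440*q)
(-44994 + N(204, (3 + 7)²))/(49629 - 37693) = (-44994 + (-4*(3 + 7)² + 1440*204))/(49629 - 37693) = (-44994 + (-4*10² + 293760))/11936 = (-44994 + (-4*100 + 293760))*(1/11936) = (-44994 + (-400 + 293760))*(1/11936) = (-44994 + 293360)*(1/11936) = 248366*(1/11936) = 124183/5968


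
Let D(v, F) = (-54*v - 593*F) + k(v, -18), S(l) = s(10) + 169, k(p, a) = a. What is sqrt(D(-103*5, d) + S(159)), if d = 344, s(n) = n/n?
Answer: I*sqrt(176030) ≈ 419.56*I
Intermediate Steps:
s(n) = 1
S(l) = 170 (S(l) = 1 + 169 = 170)
D(v, F) = -18 - 593*F - 54*v (D(v, F) = (-54*v - 593*F) - 18 = (-593*F - 54*v) - 18 = -18 - 593*F - 54*v)
sqrt(D(-103*5, d) + S(159)) = sqrt((-18 - 593*344 - (-5562)*5) + 170) = sqrt((-18 - 203992 - 54*(-515)) + 170) = sqrt((-18 - 203992 + 27810) + 170) = sqrt(-176200 + 170) = sqrt(-176030) = I*sqrt(176030)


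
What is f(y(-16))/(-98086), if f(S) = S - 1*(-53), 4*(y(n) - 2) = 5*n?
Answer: -35/98086 ≈ -0.00035683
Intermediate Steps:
y(n) = 2 + 5*n/4 (y(n) = 2 + (5*n)/4 = 2 + 5*n/4)
f(S) = 53 + S (f(S) = S + 53 = 53 + S)
f(y(-16))/(-98086) = (53 + (2 + (5/4)*(-16)))/(-98086) = (53 + (2 - 20))*(-1/98086) = (53 - 18)*(-1/98086) = 35*(-1/98086) = -35/98086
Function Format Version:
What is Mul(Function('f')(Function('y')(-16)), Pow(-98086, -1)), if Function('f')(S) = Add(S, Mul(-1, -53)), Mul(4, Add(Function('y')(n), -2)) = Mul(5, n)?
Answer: Rational(-35, 98086) ≈ -0.00035683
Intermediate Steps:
Function('y')(n) = Add(2, Mul(Rational(5, 4), n)) (Function('y')(n) = Add(2, Mul(Rational(1, 4), Mul(5, n))) = Add(2, Mul(Rational(5, 4), n)))
Function('f')(S) = Add(53, S) (Function('f')(S) = Add(S, 53) = Add(53, S))
Mul(Function('f')(Function('y')(-16)), Pow(-98086, -1)) = Mul(Add(53, Add(2, Mul(Rational(5, 4), -16))), Pow(-98086, -1)) = Mul(Add(53, Add(2, -20)), Rational(-1, 98086)) = Mul(Add(53, -18), Rational(-1, 98086)) = Mul(35, Rational(-1, 98086)) = Rational(-35, 98086)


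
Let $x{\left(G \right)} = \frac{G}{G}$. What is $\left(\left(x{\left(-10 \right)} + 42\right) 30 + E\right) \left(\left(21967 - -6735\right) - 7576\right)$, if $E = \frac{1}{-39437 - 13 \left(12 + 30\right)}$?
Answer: $\frac{1089638285694}{39983} \approx 2.7253 \cdot 10^{7}$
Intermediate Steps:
$x{\left(G \right)} = 1$
$E = - \frac{1}{39983}$ ($E = \frac{1}{-39437 - 546} = \frac{1}{-39983} = - \frac{1}{39983} \approx -2.5011 \cdot 10^{-5}$)
$\left(\left(x{\left(-10 \right)} + 42\right) 30 + E\right) \left(\left(21967 - -6735\right) - 7576\right) = \left(\left(1 + 42\right) 30 - \frac{1}{39983}\right) \left(\left(21967 - -6735\right) - 7576\right) = \left(43 \cdot 30 - \frac{1}{39983}\right) \left(\left(21967 + 6735\right) - 7576\right) = \left(1290 - \frac{1}{39983}\right) \left(28702 - 7576\right) = \frac{51578069}{39983} \cdot 21126 = \frac{1089638285694}{39983}$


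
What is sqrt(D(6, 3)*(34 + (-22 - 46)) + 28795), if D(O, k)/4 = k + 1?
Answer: 3*sqrt(3139) ≈ 168.08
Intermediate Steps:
D(O, k) = 4 + 4*k (D(O, k) = 4*(k + 1) = 4*(1 + k) = 4 + 4*k)
sqrt(D(6, 3)*(34 + (-22 - 46)) + 28795) = sqrt((4 + 4*3)*(34 + (-22 - 46)) + 28795) = sqrt((4 + 12)*(34 - 68) + 28795) = sqrt(16*(-34) + 28795) = sqrt(-544 + 28795) = sqrt(28251) = 3*sqrt(3139)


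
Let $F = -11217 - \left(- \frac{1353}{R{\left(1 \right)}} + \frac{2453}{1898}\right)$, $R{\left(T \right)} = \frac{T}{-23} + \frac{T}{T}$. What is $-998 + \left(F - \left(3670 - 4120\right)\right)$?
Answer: $- \frac{9823851}{949} \approx -10352.0$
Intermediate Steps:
$R{\left(T \right)} = 1 - \frac{T}{23}$ ($R{\left(T \right)} = T \left(- \frac{1}{23}\right) + 1 = - \frac{T}{23} + 1 = 1 - \frac{T}{23}$)
$F = - \frac{9303799}{949}$ ($F = -11217 - \left(- \frac{1353}{1 - \frac{1}{23}} + \frac{2453}{1898}\right) = -11217 - \left(- \frac{1353}{1 - \frac{1}{23}} + 2453 \cdot \frac{1}{1898}\right) = -11217 - \left(- \frac{1353}{\frac{22}{23}} + \frac{2453}{1898}\right) = -11217 - \left(\left(-1353\right) \frac{23}{22} + \frac{2453}{1898}\right) = -11217 - \left(- \frac{2829}{2} + \frac{2453}{1898}\right) = -11217 - - \frac{1341134}{949} = -11217 + \frac{1341134}{949} = - \frac{9303799}{949} \approx -9803.8$)
$-998 + \left(F - \left(3670 - 4120\right)\right) = -998 - \frac{8876749}{949} = - \frac{9823851}{949}$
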